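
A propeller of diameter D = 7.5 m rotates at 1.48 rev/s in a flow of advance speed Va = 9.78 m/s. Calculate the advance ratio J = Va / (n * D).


Formula: J = Va / (n * D)
Step 1 — n * D = 1.48 * 7.5 = 11.1
Step 2 — J = 9.78 / 11.1 ≈ 0.88108 (5 s.f.)

0.88108


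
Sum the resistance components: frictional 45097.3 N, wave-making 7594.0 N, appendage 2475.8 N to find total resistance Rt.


Formula: Rt = Rf + Rw + Ra
Substituting: Rt = 45097.3 + 7594.0 + 2475.8
Result: Rt = 55167.1 N

55167.1 N


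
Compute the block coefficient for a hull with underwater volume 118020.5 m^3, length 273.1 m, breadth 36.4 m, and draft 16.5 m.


Formula: Cb = V / (L * B * T)
Step 1 — L * B * T = 273.1 * 36.4 * 16.5 = 164023.86 m^3
Step 2 — Cb = 118020.5 / 164023.86 ≈ 0.71953 (5 s.f.)

0.71953


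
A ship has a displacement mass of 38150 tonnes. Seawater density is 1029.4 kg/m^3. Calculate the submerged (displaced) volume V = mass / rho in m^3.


Formula: V = mass / rho
Step 1 — convert tonnes to kg: 38150 t * 1000 = 38150000 kg
Step 2 — V = 38150000 / 1029.4 ≈ 37060 m^3 (5 s.f.)

37060 m^3


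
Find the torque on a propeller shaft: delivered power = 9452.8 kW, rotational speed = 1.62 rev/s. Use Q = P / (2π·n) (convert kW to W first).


Formula: Q = P_W / (2 * pi * n)
Step 1 — P_W = 9452.8 kW * 1000 = 9452800.0 W
Step 2 — 2 * pi * n = 2 * pi * 1.62 = 10.17876
Step 3 — Q = 9452800.0 / 10.17876 ≈ 928680 N·m (5 s.f.)

928680 N·m


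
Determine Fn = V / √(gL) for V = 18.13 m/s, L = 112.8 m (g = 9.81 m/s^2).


Formula: Fn = V / sqrt(g * L)
Step 1 — g * L = 9.81 * 112.8 = 1106.568
Step 2 — sqrt(g * L) = sqrt(1106.568) = 33.265117
Step 3 — Fn = 18.13 / 33.265117 ≈ 0.54502 (5 s.f.)

0.54502


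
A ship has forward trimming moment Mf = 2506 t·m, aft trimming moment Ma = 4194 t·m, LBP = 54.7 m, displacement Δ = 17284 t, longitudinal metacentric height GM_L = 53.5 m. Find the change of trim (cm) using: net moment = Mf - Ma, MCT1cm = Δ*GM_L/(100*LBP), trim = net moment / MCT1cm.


Formula: net trimming moment = Mf - Ma; MCT1cm = Δ*GM_L/(100*LBP); trim = net moment / MCT1cm
Step 1 — net trimming moment = 2506 - 4194 = -1688 t·m
Step 2 — MCT1cm = 17284 * 53.5 / (100 * 54.7) = 169.0483 t·m/cm
Step 3 — trim = -1688 / 169.0483 ≈ -9.9853 cm (5 s.f.)

-9.9853 cm


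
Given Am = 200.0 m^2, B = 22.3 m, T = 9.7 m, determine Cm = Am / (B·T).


Formula: Cm = Am / (B * T)
Step 1 — B * T = 22.3 * 9.7 = 216.31 m^2
Step 2 — Cm = 200.0 / 216.31 ≈ 0.92460 (5 s.f.)

0.92460


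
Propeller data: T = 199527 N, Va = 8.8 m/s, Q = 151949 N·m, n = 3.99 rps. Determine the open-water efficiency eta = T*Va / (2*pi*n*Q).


Formula: eta = T * Va / (2 * pi * n * Q)
Step 1 — numerator = T * Va = 199527 * 8.8 = 1755837.6
Step 2 — 2 * pi * n = 2 * pi * 3.99 = 25.069909
Step 3 — denominator = 25.069909 * 151949 = 3809347.6
Step 4 — eta = 1755837.6 / 3809347.6 ≈ 0.46093 (5 s.f.)

0.46093


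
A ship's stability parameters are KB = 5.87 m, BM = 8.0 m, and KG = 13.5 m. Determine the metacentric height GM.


Formula: GM = KB + BM - KG
Step 1 — KM = KB + BM = 5.87 + 8.0 = 13.87 m
Step 2 — GM = KM - KG = 13.87 - 13.5 = 0.37 m

0.37 m


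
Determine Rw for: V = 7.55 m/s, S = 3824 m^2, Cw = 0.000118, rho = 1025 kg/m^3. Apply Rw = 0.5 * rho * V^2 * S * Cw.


Formula: Rw = 0.5 * rho * V^2 * S * Cw
Step 1 — V^2 = 7.55^2 = 57.0025
Step 2 — 0.5 * rho * V^2 = 0.5 * 1025 * 57.0025 = 29213.78125
Step 3 — Rw = 29213.78125 * 3824 * 0.000118 ≈ 13182 N (5 s.f.)

13182 N


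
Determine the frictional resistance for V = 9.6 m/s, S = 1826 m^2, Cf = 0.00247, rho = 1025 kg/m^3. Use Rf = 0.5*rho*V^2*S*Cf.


Formula: Rf = 0.5 * rho * V^2 * S * Cf
Step 1 — V^2 = 9.6^2 = 92.16
Step 2 — 0.5 * rho * V^2 = 0.5 * 1025 * 92.16 = 47232.0
Step 3 — Rf = 47232.0 * 1826 * 0.00247 ≈ 213030 N (5 s.f.)

213030 N


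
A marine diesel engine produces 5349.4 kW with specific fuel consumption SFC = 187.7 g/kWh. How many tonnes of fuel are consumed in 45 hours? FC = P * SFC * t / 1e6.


Formula: FC (tonnes) = P * SFC * t / 1,000,000
Step 1 — P * SFC * t = 5349.4 * 187.7 * 45 = 45183707.1 g
Step 2 — FC (tonnes) = 45183707.1 / 1,000,000 ≈ 45.184 tonnes (5 s.f.)

45.184 tonnes


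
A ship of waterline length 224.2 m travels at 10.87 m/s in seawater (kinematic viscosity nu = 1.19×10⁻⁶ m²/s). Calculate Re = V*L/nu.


Formula: Re = V * L / nu
Step 1 — V * L = 10.87 * 224.2 = 2437.054 m^2/s
Step 2 — Re = 2437.054 / 1.19e-6 = 2.05e+09

2.05e+09


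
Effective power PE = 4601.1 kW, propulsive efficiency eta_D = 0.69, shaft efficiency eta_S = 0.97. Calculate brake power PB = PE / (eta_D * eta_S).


Formula: PB = PE / (eta_D * eta_S)
Step 1 — combined efficiency = eta_D * eta_S = 0.69 * 0.97 = 0.6693
Step 2 — PB = 4601.1 / 0.6693 ≈ 6874.5 kW (5 s.f.)

6874.5 kW


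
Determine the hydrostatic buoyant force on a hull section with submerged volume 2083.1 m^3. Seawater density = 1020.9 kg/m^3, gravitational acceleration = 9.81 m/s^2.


Formula: Fb = rho * g * V
Substituting: Fb = 1020.9 * 9.81 * 2083.1
Intermediate: 1020.9 * 9.81 = 10015.029
Result: Fb = 10015.029 * 2083.1 ≈ 20862000 N (5 s.f.)

20862000 N


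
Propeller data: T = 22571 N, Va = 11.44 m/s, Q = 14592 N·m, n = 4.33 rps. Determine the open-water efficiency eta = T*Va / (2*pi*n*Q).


Formula: eta = T * Va / (2 * pi * n * Q)
Step 1 — numerator = T * Va = 22571 * 11.44 = 258212.24
Step 2 — 2 * pi * n = 2 * pi * 4.33 = 27.206192
Step 3 — denominator = 27.206192 * 14592 = 396992.75
Step 4 — eta = 258212.24 / 396992.75 ≈ 0.65042 (5 s.f.)

0.65042


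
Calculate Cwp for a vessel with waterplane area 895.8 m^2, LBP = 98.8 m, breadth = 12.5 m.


Formula: Cwp = Aw / (L * B)
Step 1 — L * B = 98.8 * 12.5 = 1235.0 m^2
Step 2 — Cwp = 895.8 / 1235.0 ≈ 0.72534 (5 s.f.)

0.72534


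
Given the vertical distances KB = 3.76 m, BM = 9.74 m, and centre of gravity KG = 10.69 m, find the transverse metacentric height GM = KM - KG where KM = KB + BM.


Formula: GM = KB + BM - KG
Step 1 — KM = KB + BM = 3.76 + 9.74 = 13.5 m
Step 2 — GM = KM - KG = 13.5 - 10.69 = 2.81 m

2.81 m


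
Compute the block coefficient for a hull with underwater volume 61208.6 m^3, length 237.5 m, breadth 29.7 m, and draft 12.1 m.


Formula: Cb = V / (L * B * T)
Step 1 — L * B * T = 237.5 * 29.7 * 12.1 = 85350.375 m^3
Step 2 — Cb = 61208.6 / 85350.375 ≈ 0.71715 (5 s.f.)

0.71715


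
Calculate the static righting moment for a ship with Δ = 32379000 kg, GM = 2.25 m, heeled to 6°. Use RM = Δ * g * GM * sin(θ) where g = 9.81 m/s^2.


Formula: GZ = GM * sin(theta); RM = disp * g * GZ
Step 1 — GZ = 2.25 * sin(6°) = 2.25 * 0.104528 = 0.235188 m
Step 2 — RM = 32379000 * 9.81 * 0.235188 ≈ 74705000 N·m (5 s.f.)

74705000 N·m


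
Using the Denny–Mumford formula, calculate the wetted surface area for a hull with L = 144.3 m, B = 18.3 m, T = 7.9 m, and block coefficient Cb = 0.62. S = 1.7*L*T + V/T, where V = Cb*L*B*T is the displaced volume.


Formula: S = 1.7*L*T + V/T with V = Cb*L*B*T, i.e. S = L * (1.7*T + Cb*B)
Step 1 — 1.7*T = 1.7 * 7.9 = 13.43 m
Step 2 — Cb*B = 0.62 * 18.3 = 11.346 m
Step 3 — 1.7*T + Cb*B = 13.43 + 11.346 = 24.776 m
Step 4 — S = 144.3 * 24.776 ≈ 3575.2 m^2 (5 s.f.)

3575.2 m^2


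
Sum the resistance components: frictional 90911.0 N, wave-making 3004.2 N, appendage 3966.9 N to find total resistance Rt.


Formula: Rt = Rf + Rw + Ra
Substituting: Rt = 90911.0 + 3004.2 + 3966.9
Result: Rt = 97882.1 N

97882.1 N


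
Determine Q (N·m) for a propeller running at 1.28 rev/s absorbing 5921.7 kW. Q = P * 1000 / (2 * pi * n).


Formula: Q = P_W / (2 * pi * n)
Step 1 — P_W = 5921.7 kW * 1000 = 5921700.0 W
Step 2 — 2 * pi * n = 2 * pi * 1.28 = 8.042477
Step 3 — Q = 5921700.0 / 8.042477 ≈ 736300 N·m (5 s.f.)

736300 N·m


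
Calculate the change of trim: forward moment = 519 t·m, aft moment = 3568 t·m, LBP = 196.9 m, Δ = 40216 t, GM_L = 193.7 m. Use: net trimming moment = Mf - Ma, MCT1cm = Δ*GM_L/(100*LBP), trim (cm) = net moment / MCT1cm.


Formula: net trimming moment = Mf - Ma; MCT1cm = Δ*GM_L/(100*LBP); trim = net moment / MCT1cm
Step 1 — net trimming moment = 519 - 3568 = -3049 t·m
Step 2 — MCT1cm = 40216 * 193.7 / (100 * 196.9) = 395.6241 t·m/cm
Step 3 — trim = -3049 / 395.6241 ≈ -7.7068 cm (5 s.f.)

-7.7068 cm


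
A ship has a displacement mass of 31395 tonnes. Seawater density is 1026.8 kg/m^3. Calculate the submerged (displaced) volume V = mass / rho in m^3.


Formula: V = mass / rho
Step 1 — convert tonnes to kg: 31395 t * 1000 = 31395000 kg
Step 2 — V = 31395000 / 1026.8 ≈ 30576 m^3 (5 s.f.)

30576 m^3


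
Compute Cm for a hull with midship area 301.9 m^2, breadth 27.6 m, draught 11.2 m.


Formula: Cm = Am / (B * T)
Step 1 — B * T = 27.6 * 11.2 = 309.12 m^2
Step 2 — Cm = 301.9 / 309.12 ≈ 0.97664 (5 s.f.)

0.97664


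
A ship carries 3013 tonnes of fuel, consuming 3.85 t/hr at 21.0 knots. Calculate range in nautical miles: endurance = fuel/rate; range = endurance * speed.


Formula: endurance = fuel / rate; range = endurance * speed
Step 1 — endurance = 3013 / 3.85 = 782.5974 hours
Step 2 — range = 782.5974 * 21.0 ≈ 16435 nautical miles (5 s.f.)

16435 NM


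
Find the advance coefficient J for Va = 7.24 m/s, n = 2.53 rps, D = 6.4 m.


Formula: J = Va / (n * D)
Step 1 — n * D = 2.53 * 6.4 = 16.192
Step 2 — J = 7.24 / 16.192 ≈ 0.44713 (5 s.f.)

0.44713


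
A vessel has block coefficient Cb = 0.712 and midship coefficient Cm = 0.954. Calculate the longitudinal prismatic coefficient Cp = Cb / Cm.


Formula: Cp = Cb / Cm
Substituting: Cp = 0.712 / 0.954
Result: Cp ≈ 0.74633 (5 s.f.)

0.74633


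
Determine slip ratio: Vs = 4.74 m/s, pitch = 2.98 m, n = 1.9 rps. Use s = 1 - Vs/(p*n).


Formula: s = 1 - Vs / (p * n)
Step 1 — p * n = 2.98 * 1.9 = 5.662
Step 2 — Vs / (p*n) = 4.74 / 5.662 = 0.83716 (6 d.p.)
Step 3 — s = 1 - 0.83716 = 0.16284

0.16284


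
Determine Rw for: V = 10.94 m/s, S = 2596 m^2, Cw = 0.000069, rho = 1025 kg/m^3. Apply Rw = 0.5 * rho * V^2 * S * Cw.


Formula: Rw = 0.5 * rho * V^2 * S * Cw
Step 1 — V^2 = 10.94^2 = 119.6836
Step 2 — 0.5 * rho * V^2 = 0.5 * 1025 * 119.6836 = 61337.845
Step 3 — Rw = 61337.845 * 2596 * 0.000069 ≈ 10987 N (5 s.f.)

10987 N


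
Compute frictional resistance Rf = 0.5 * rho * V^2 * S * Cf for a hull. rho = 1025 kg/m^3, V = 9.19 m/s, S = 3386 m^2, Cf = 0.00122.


Formula: Rf = 0.5 * rho * V^2 * S * Cf
Step 1 — V^2 = 9.19^2 = 84.4561
Step 2 — 0.5 * rho * V^2 = 0.5 * 1025 * 84.4561 = 43283.75125
Step 3 — Rf = 43283.75125 * 3386 * 0.00122 ≈ 178800 N (5 s.f.)

178800 N


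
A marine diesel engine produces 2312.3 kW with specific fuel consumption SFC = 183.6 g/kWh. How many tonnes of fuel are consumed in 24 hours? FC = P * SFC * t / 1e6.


Formula: FC (tonnes) = P * SFC * t / 1,000,000
Step 1 — P * SFC * t = 2312.3 * 183.6 * 24 = 10188918.72 g
Step 2 — FC (tonnes) = 10188918.72 / 1,000,000 ≈ 10.189 tonnes (5 s.f.)

10.189 tonnes


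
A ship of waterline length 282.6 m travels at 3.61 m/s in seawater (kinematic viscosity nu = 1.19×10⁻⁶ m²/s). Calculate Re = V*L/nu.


Formula: Re = V * L / nu
Step 1 — V * L = 3.61 * 282.6 = 1020.186 m^2/s
Step 2 — Re = 1020.186 / 1.19e-6 = 8.57e+08

8.57e+08


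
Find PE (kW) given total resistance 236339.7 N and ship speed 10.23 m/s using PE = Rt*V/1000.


Formula: PE = Rt * V / 1000 (kW)
Step 1 — PE (W) = 236339.7 * 10.23 = 2417755.131 W
Step 2 — PE (kW) = 2417755.131 / 1000 ≈ 2417.8 kW (5 s.f.)

2417.8 kW


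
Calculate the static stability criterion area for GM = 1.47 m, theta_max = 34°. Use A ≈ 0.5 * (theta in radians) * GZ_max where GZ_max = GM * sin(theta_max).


Formula: GZ_max = GM * sin(theta); Area = 0.5 * theta_rad * GZ_max
Step 1 — GZ_max = 1.47 * sin(34°) = 1.47 * 0.559193 = 0.822014 m
Step 2 — theta_rad = 34 * pi/180 = 0.593412 rad
Step 3 — Area = 0.5 * 0.593412 * 0.822014 ≈ 0.24390 m·rad (5 s.f.)

0.24390 m·rad


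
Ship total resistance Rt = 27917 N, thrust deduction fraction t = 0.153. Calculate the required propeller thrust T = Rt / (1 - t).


Formula: T = Rt / (1 - t)
Step 1 — (1 - t) = 1 - 0.153 = 0.847
Step 2 — T = 27917 / 0.847 ≈ 32960 N (5 s.f.)

32960 N


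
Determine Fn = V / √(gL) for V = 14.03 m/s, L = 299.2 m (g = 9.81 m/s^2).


Formula: Fn = V / sqrt(g * L)
Step 1 — g * L = 9.81 * 299.2 = 2935.152
Step 2 — sqrt(g * L) = sqrt(2935.152) = 54.177043
Step 3 — Fn = 14.03 / 54.177043 ≈ 0.25897 (5 s.f.)

0.25897


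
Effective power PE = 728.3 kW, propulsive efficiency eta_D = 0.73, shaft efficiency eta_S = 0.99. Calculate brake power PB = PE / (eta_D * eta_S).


Formula: PB = PE / (eta_D * eta_S)
Step 1 — combined efficiency = eta_D * eta_S = 0.73 * 0.99 = 0.7227
Step 2 — PB = 728.3 / 0.7227 ≈ 1007.7 kW (5 s.f.)

1007.7 kW


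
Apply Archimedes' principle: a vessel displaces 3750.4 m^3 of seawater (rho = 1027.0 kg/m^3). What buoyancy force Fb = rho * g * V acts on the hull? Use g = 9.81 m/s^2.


Formula: Fb = rho * g * V
Substituting: Fb = 1027.0 * 9.81 * 3750.4
Intermediate: 1027.0 * 9.81 = 10074.87
Result: Fb = 10074.87 * 3750.4 ≈ 37785000 N (5 s.f.)

37785000 N


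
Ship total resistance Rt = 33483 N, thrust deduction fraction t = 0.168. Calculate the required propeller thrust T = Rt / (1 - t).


Formula: T = Rt / (1 - t)
Step 1 — (1 - t) = 1 - 0.168 = 0.832
Step 2 — T = 33483 / 0.832 ≈ 40244 N (5 s.f.)

40244 N


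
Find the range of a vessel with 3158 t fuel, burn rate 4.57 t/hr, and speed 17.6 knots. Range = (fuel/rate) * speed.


Formula: endurance = fuel / rate; range = endurance * speed
Step 1 — endurance = 3158 / 4.57 = 691.0284 hours
Step 2 — range = 691.0284 * 17.6 ≈ 12162 nautical miles (5 s.f.)

12162 NM


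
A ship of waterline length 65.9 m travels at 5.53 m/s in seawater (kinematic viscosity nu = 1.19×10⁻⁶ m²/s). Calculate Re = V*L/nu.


Formula: Re = V * L / nu
Step 1 — V * L = 5.53 * 65.9 = 364.427 m^2/s
Step 2 — Re = 364.427 / 1.19e-6 = 3.06e+08

3.06e+08


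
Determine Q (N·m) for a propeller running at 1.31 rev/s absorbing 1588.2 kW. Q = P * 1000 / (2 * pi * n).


Formula: Q = P_W / (2 * pi * n)
Step 1 — P_W = 1588.2 kW * 1000 = 1588200.0 W
Step 2 — 2 * pi * n = 2 * pi * 1.31 = 8.230973
Step 3 — Q = 1588200.0 / 8.230973 ≈ 192950 N·m (5 s.f.)

192950 N·m


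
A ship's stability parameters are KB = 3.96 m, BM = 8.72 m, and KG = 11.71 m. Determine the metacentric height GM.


Formula: GM = KB + BM - KG
Step 1 — KM = KB + BM = 3.96 + 8.72 = 12.68 m
Step 2 — GM = KM - KG = 12.68 - 11.71 = 0.97 m

0.97 m


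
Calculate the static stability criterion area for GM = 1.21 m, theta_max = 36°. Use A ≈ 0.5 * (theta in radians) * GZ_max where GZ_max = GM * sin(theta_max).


Formula: GZ_max = GM * sin(theta); Area = 0.5 * theta_rad * GZ_max
Step 1 — GZ_max = 1.21 * sin(36°) = 1.21 * 0.587785 = 0.71122 m
Step 2 — theta_rad = 36 * pi/180 = 0.628319 rad
Step 3 — Area = 0.5 * 0.628319 * 0.71122 ≈ 0.22344 m·rad (5 s.f.)

0.22344 m·rad


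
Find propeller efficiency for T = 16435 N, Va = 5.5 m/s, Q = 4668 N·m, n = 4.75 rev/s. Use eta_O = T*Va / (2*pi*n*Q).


Formula: eta = T * Va / (2 * pi * n * Q)
Step 1 — numerator = T * Va = 16435 * 5.5 = 90392.5
Step 2 — 2 * pi * n = 2 * pi * 4.75 = 29.84513
Step 3 — denominator = 29.84513 * 4668 = 139317.07
Step 4 — eta = 90392.5 / 139317.07 ≈ 0.64883 (5 s.f.)

0.64883


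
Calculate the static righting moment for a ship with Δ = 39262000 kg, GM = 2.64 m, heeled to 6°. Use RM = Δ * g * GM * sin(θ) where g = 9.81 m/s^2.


Formula: GZ = GM * sin(theta); RM = disp * g * GZ
Step 1 — GZ = 2.64 * sin(6°) = 2.64 * 0.104528 = 0.275954 m
Step 2 — RM = 39262000 * 9.81 * 0.275954 ≈ 106290000 N·m (5 s.f.)

106290000 N·m


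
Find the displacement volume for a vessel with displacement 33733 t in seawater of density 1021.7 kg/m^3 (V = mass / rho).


Formula: V = mass / rho
Step 1 — convert tonnes to kg: 33733 t * 1000 = 33733000 kg
Step 2 — V = 33733000 / 1021.7 ≈ 33017 m^3 (5 s.f.)

33017 m^3


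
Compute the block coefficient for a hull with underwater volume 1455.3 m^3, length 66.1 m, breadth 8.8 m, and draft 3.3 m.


Formula: Cb = V / (L * B * T)
Step 1 — L * B * T = 66.1 * 8.8 * 3.3 = 1919.544 m^3
Step 2 — Cb = 1455.3 / 1919.544 ≈ 0.75815 (5 s.f.)

0.75815


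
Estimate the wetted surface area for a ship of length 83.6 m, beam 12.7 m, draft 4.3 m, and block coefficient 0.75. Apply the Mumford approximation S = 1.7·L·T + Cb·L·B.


Formula: S = 1.7*L*T + V/T with V = Cb*L*B*T, i.e. S = L * (1.7*T + Cb*B)
Step 1 — 1.7*T = 1.7 * 4.3 = 7.31 m
Step 2 — Cb*B = 0.75 * 12.7 = 9.525 m
Step 3 — 1.7*T + Cb*B = 7.31 + 9.525 = 16.835 m
Step 4 — S = 83.6 * 16.835 ≈ 1407.4 m^2 (5 s.f.)

1407.4 m^2


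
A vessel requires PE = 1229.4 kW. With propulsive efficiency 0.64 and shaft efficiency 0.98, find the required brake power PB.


Formula: PB = PE / (eta_D * eta_S)
Step 1 — combined efficiency = eta_D * eta_S = 0.64 * 0.98 = 0.6272
Step 2 — PB = 1229.4 / 0.6272 ≈ 1960.1 kW (5 s.f.)

1960.1 kW


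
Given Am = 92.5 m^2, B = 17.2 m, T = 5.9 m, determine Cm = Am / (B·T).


Formula: Cm = Am / (B * T)
Step 1 — B * T = 17.2 * 5.9 = 101.48 m^2
Step 2 — Cm = 92.5 / 101.48 ≈ 0.91151 (5 s.f.)

0.91151


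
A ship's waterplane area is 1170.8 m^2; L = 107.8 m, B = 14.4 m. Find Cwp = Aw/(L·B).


Formula: Cwp = Aw / (L * B)
Step 1 — L * B = 107.8 * 14.4 = 1552.32 m^2
Step 2 — Cwp = 1170.8 / 1552.32 ≈ 0.75423 (5 s.f.)

0.75423


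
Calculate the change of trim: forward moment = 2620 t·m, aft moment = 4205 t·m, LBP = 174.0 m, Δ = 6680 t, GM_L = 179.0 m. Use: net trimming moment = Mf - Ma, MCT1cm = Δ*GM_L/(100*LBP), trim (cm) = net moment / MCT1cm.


Formula: net trimming moment = Mf - Ma; MCT1cm = Δ*GM_L/(100*LBP); trim = net moment / MCT1cm
Step 1 — net trimming moment = 2620 - 4205 = -1585 t·m
Step 2 — MCT1cm = 6680 * 179.0 / (100 * 174.0) = 68.7195 t·m/cm
Step 3 — trim = -1585 / 68.7195 ≈ -23.065 cm (5 s.f.)

-23.065 cm


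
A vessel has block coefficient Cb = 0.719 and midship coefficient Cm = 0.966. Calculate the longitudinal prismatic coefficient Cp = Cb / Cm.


Formula: Cp = Cb / Cm
Substituting: Cp = 0.719 / 0.966
Result: Cp ≈ 0.74431 (5 s.f.)

0.74431


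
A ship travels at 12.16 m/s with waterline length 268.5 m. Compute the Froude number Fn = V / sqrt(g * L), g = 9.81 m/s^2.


Formula: Fn = V / sqrt(g * L)
Step 1 — g * L = 9.81 * 268.5 = 2633.985
Step 2 — sqrt(g * L) = sqrt(2633.985) = 51.322364
Step 3 — Fn = 12.16 / 51.322364 ≈ 0.23693 (5 s.f.)

0.23693


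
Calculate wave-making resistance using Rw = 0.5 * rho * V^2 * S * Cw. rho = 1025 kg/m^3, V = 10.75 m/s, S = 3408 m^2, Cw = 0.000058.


Formula: Rw = 0.5 * rho * V^2 * S * Cw
Step 1 — V^2 = 10.75^2 = 115.5625
Step 2 — 0.5 * rho * V^2 = 0.5 * 1025 * 115.5625 = 59225.78125
Step 3 — Rw = 59225.78125 * 3408 * 0.000058 ≈ 11707 N (5 s.f.)

11707 N


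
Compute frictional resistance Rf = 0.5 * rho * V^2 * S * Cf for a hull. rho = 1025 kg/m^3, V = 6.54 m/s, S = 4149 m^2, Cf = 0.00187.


Formula: Rf = 0.5 * rho * V^2 * S * Cf
Step 1 — V^2 = 6.54^2 = 42.7716
Step 2 — 0.5 * rho * V^2 = 0.5 * 1025 * 42.7716 = 21920.445
Step 3 — Rf = 21920.445 * 4149 * 0.00187 ≈ 170070 N (5 s.f.)

170070 N


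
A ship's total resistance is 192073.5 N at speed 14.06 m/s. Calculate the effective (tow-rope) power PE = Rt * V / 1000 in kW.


Formula: PE = Rt * V / 1000 (kW)
Step 1 — PE (W) = 192073.5 * 14.06 = 2700553.41 W
Step 2 — PE (kW) = 2700553.41 / 1000 ≈ 2700.6 kW (5 s.f.)

2700.6 kW


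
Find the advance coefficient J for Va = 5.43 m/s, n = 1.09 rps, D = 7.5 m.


Formula: J = Va / (n * D)
Step 1 — n * D = 1.09 * 7.5 = 8.175
Step 2 — J = 5.43 / 8.175 ≈ 0.66422 (5 s.f.)

0.66422


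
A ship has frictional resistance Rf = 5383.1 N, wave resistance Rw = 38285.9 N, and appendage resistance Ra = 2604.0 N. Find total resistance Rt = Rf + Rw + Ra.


Formula: Rt = Rf + Rw + Ra
Substituting: Rt = 5383.1 + 38285.9 + 2604.0
Result: Rt = 46273.0 N

46273.0 N


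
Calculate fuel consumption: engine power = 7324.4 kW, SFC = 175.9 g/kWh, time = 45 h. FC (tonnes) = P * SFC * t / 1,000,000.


Formula: FC (tonnes) = P * SFC * t / 1,000,000
Step 1 — P * SFC * t = 7324.4 * 175.9 * 45 = 57976288.2 g
Step 2 — FC (tonnes) = 57976288.2 / 1,000,000 ≈ 57.976 tonnes (5 s.f.)

57.976 tonnes


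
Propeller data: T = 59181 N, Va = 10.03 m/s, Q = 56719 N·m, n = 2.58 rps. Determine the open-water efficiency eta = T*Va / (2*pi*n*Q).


Formula: eta = T * Va / (2 * pi * n * Q)
Step 1 — numerator = T * Va = 59181 * 10.03 = 593585.43
Step 2 — 2 * pi * n = 2 * pi * 2.58 = 16.210618
Step 3 — denominator = 16.210618 * 56719 = 919450.04
Step 4 — eta = 593585.43 / 919450.04 ≈ 0.64559 (5 s.f.)

0.64559


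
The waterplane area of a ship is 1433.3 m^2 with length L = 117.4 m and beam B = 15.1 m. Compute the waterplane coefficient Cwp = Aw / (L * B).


Formula: Cwp = Aw / (L * B)
Step 1 — L * B = 117.4 * 15.1 = 1772.74 m^2
Step 2 — Cwp = 1433.3 / 1772.74 ≈ 0.80852 (5 s.f.)

0.80852


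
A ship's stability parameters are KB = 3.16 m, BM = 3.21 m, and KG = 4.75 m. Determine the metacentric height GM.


Formula: GM = KB + BM - KG
Step 1 — KM = KB + BM = 3.16 + 3.21 = 6.37 m
Step 2 — GM = KM - KG = 6.37 - 4.75 = 1.62 m

1.62 m


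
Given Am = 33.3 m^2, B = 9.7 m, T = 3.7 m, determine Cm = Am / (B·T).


Formula: Cm = Am / (B * T)
Step 1 — B * T = 9.7 * 3.7 = 35.89 m^2
Step 2 — Cm = 33.3 / 35.89 ≈ 0.92784 (5 s.f.)

0.92784


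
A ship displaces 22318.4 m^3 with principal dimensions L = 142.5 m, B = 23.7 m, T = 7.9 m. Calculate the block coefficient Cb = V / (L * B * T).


Formula: Cb = V / (L * B * T)
Step 1 — L * B * T = 142.5 * 23.7 * 7.9 = 26680.275 m^3
Step 2 — Cb = 22318.4 / 26680.275 ≈ 0.83651 (5 s.f.)

0.83651


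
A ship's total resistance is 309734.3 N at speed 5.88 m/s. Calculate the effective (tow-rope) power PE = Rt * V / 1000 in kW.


Formula: PE = Rt * V / 1000 (kW)
Step 1 — PE (W) = 309734.3 * 5.88 = 1821237.684 W
Step 2 — PE (kW) = 1821237.684 / 1000 ≈ 1821.2 kW (5 s.f.)

1821.2 kW


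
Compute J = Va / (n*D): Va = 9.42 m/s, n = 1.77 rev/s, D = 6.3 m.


Formula: J = Va / (n * D)
Step 1 — n * D = 1.77 * 6.3 = 11.151
Step 2 — J = 9.42 / 11.151 ≈ 0.84477 (5 s.f.)

0.84477


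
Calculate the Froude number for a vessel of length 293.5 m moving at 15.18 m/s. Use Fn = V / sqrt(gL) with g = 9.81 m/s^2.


Formula: Fn = V / sqrt(g * L)
Step 1 — g * L = 9.81 * 293.5 = 2879.235
Step 2 — sqrt(g * L) = sqrt(2879.235) = 53.658504
Step 3 — Fn = 15.18 / 53.658504 ≈ 0.28290 (5 s.f.)

0.28290


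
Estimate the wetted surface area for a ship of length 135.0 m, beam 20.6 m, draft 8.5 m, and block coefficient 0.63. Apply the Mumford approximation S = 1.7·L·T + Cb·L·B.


Formula: S = 1.7*L*T + V/T with V = Cb*L*B*T, i.e. S = L * (1.7*T + Cb*B)
Step 1 — 1.7*T = 1.7 * 8.5 = 14.45 m
Step 2 — Cb*B = 0.63 * 20.6 = 12.978 m
Step 3 — 1.7*T + Cb*B = 14.45 + 12.978 = 27.428 m
Step 4 — S = 135.0 * 27.428 ≈ 3702.8 m^2 (5 s.f.)

3702.8 m^2


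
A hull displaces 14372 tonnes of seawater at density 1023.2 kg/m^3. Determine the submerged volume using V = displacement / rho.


Formula: V = mass / rho
Step 1 — convert tonnes to kg: 14372 t * 1000 = 14372000 kg
Step 2 — V = 14372000 / 1023.2 ≈ 14046 m^3 (5 s.f.)

14046 m^3


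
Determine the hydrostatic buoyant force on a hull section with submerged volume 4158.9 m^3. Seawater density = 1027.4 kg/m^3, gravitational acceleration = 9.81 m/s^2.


Formula: Fb = rho * g * V
Substituting: Fb = 1027.4 * 9.81 * 4158.9
Intermediate: 1027.4 * 9.81 = 10078.794
Result: Fb = 10078.794 * 4158.9 ≈ 41917000 N (5 s.f.)

41917000 N


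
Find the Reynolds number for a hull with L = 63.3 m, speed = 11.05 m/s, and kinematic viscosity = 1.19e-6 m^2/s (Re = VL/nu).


Formula: Re = V * L / nu
Step 1 — V * L = 11.05 * 63.3 = 699.465 m^2/s
Step 2 — Re = 699.465 / 1.19e-6 = 5.88e+08

5.88e+08


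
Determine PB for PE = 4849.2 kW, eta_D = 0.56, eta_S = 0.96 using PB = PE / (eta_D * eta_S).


Formula: PB = PE / (eta_D * eta_S)
Step 1 — combined efficiency = eta_D * eta_S = 0.56 * 0.96 = 0.5376
Step 2 — PB = 4849.2 / 0.5376 ≈ 9020.1 kW (5 s.f.)

9020.1 kW


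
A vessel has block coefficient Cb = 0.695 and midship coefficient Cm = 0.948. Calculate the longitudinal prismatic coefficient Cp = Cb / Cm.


Formula: Cp = Cb / Cm
Substituting: Cp = 0.695 / 0.948
Result: Cp ≈ 0.73312 (5 s.f.)

0.73312


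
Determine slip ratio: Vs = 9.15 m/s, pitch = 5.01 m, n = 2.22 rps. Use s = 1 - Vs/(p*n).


Formula: s = 1 - Vs / (p * n)
Step 1 — p * n = 5.01 * 2.22 = 11.1222
Step 2 — Vs / (p*n) = 9.15 / 11.1222 = 0.822679 (6 d.p.)
Step 3 — s = 1 - 0.822679 = 0.177321

0.177321


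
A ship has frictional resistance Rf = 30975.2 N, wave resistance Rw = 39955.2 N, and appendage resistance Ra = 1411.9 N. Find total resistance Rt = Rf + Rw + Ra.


Formula: Rt = Rf + Rw + Ra
Substituting: Rt = 30975.2 + 39955.2 + 1411.9
Result: Rt = 72342.3 N

72342.3 N


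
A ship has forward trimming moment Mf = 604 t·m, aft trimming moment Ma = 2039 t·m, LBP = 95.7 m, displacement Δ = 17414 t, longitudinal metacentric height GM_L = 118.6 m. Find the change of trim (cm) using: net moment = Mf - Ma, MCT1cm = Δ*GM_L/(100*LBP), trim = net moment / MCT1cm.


Formula: net trimming moment = Mf - Ma; MCT1cm = Δ*GM_L/(100*LBP); trim = net moment / MCT1cm
Step 1 — net trimming moment = 604 - 2039 = -1435 t·m
Step 2 — MCT1cm = 17414 * 118.6 / (100 * 95.7) = 215.8099 t·m/cm
Step 3 — trim = -1435 / 215.8099 ≈ -6.6494 cm (5 s.f.)

-6.6494 cm


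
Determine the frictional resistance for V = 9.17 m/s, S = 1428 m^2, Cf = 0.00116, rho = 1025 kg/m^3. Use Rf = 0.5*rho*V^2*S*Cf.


Formula: Rf = 0.5 * rho * V^2 * S * Cf
Step 1 — V^2 = 9.17^2 = 84.0889
Step 2 — 0.5 * rho * V^2 = 0.5 * 1025 * 84.0889 = 43095.56125
Step 3 — Rf = 43095.56125 * 1428 * 0.00116 ≈ 71387 N (5 s.f.)

71387 N


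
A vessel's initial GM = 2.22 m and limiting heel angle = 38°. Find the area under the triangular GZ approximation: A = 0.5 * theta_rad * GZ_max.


Formula: GZ_max = GM * sin(theta); Area = 0.5 * theta_rad * GZ_max
Step 1 — GZ_max = 2.22 * sin(38°) = 2.22 * 0.615661 = 1.366767 m
Step 2 — theta_rad = 38 * pi/180 = 0.663225 rad
Step 3 — Area = 0.5 * 0.663225 * 1.366767 ≈ 0.45324 m·rad (5 s.f.)

0.45324 m·rad


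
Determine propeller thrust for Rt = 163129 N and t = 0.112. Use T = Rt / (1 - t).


Formula: T = Rt / (1 - t)
Step 1 — (1 - t) = 1 - 0.112 = 0.888
Step 2 — T = 163129 / 0.888 ≈ 183700 N (5 s.f.)

183700 N


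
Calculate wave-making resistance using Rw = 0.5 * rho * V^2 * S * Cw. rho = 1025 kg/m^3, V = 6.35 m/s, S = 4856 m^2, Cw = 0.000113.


Formula: Rw = 0.5 * rho * V^2 * S * Cw
Step 1 — V^2 = 6.35^2 = 40.3225
Step 2 — 0.5 * rho * V^2 = 0.5 * 1025 * 40.3225 = 20665.28125
Step 3 — Rw = 20665.28125 * 4856 * 0.000113 ≈ 11340 N (5 s.f.)

11340 N


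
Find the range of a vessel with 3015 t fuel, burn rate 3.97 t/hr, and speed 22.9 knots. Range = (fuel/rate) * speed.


Formula: endurance = fuel / rate; range = endurance * speed
Step 1 — endurance = 3015 / 3.97 = 759.4458 hours
Step 2 — range = 759.4458 * 22.9 ≈ 17391 nautical miles (5 s.f.)

17391 NM


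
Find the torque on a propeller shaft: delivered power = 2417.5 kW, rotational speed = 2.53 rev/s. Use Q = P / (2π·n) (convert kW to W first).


Formula: Q = P_W / (2 * pi * n)
Step 1 — P_W = 2417.5 kW * 1000 = 2417500.0 W
Step 2 — 2 * pi * n = 2 * pi * 2.53 = 15.896459
Step 3 — Q = 2417500.0 / 15.896459 ≈ 152080 N·m (5 s.f.)

152080 N·m


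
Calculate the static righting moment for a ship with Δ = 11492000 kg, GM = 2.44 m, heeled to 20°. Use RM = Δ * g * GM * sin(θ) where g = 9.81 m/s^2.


Formula: GZ = GM * sin(theta); RM = disp * g * GZ
Step 1 — GZ = 2.44 * sin(20°) = 2.44 * 0.34202 = 0.834529 m
Step 2 — RM = 11492000 * 9.81 * 0.834529 ≈ 94082000 N·m (5 s.f.)

94082000 N·m


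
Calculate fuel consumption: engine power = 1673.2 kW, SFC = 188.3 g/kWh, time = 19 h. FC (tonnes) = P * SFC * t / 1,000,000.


Formula: FC (tonnes) = P * SFC * t / 1,000,000
Step 1 — P * SFC * t = 1673.2 * 188.3 * 19 = 5986207.64 g
Step 2 — FC (tonnes) = 5986207.64 / 1,000,000 ≈ 5.9862 tonnes (5 s.f.)

5.9862 tonnes


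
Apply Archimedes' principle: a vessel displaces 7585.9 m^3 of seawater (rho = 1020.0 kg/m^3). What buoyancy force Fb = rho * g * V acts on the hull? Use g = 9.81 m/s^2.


Formula: Fb = rho * g * V
Substituting: Fb = 1020.0 * 9.81 * 7585.9
Intermediate: 1020.0 * 9.81 = 10006.2
Result: Fb = 10006.2 * 7585.9 ≈ 75906000 N (5 s.f.)

75906000 N


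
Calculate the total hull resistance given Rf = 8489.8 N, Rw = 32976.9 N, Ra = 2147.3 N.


Formula: Rt = Rf + Rw + Ra
Substituting: Rt = 8489.8 + 32976.9 + 2147.3
Result: Rt = 43614.0 N

43614.0 N


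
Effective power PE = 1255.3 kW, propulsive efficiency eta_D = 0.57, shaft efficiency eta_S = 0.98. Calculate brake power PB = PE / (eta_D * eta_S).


Formula: PB = PE / (eta_D * eta_S)
Step 1 — combined efficiency = eta_D * eta_S = 0.57 * 0.98 = 0.5586
Step 2 — PB = 1255.3 / 0.5586 ≈ 2247.2 kW (5 s.f.)

2247.2 kW


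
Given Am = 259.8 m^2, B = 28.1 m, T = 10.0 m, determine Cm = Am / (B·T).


Formula: Cm = Am / (B * T)
Step 1 — B * T = 28.1 * 10.0 = 281.0 m^2
Step 2 — Cm = 259.8 / 281.0 ≈ 0.92456 (5 s.f.)

0.92456


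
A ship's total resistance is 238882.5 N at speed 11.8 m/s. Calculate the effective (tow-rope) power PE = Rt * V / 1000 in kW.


Formula: PE = Rt * V / 1000 (kW)
Step 1 — PE (W) = 238882.5 * 11.8 = 2818813.5 W
Step 2 — PE (kW) = 2818813.5 / 1000 ≈ 2818.8 kW (5 s.f.)

2818.8 kW


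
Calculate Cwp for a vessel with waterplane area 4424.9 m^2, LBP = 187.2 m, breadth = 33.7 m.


Formula: Cwp = Aw / (L * B)
Step 1 — L * B = 187.2 * 33.7 = 6308.64 m^2
Step 2 — Cwp = 4424.9 / 6308.64 ≈ 0.70140 (5 s.f.)

0.70140


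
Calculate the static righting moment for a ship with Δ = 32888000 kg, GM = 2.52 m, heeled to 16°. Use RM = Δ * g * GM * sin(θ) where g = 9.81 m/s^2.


Formula: GZ = GM * sin(theta); RM = disp * g * GZ
Step 1 — GZ = 2.52 * sin(16°) = 2.52 * 0.275637 = 0.694605 m
Step 2 — RM = 32888000 * 9.81 * 0.694605 ≈ 224100000 N·m (5 s.f.)

224100000 N·m


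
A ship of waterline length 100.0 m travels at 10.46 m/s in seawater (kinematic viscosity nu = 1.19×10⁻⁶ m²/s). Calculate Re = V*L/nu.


Formula: Re = V * L / nu
Step 1 — V * L = 10.46 * 100.0 = 1046.0 m^2/s
Step 2 — Re = 1046.0 / 1.19e-6 = 8.79e+08

8.79e+08


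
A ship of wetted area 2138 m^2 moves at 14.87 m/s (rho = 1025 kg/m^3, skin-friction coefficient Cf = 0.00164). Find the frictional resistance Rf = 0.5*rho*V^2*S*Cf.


Formula: Rf = 0.5 * rho * V^2 * S * Cf
Step 1 — V^2 = 14.87^2 = 221.1169
Step 2 — 0.5 * rho * V^2 = 0.5 * 1025 * 221.1169 = 113322.41125
Step 3 — Rf = 113322.41125 * 2138 * 0.00164 ≈ 397340 N (5 s.f.)

397340 N


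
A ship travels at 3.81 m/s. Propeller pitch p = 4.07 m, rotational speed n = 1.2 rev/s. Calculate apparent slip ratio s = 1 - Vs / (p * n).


Formula: s = 1 - Vs / (p * n)
Step 1 — p * n = 4.07 * 1.2 = 4.884
Step 2 — Vs / (p*n) = 3.81 / 4.884 = 0.780098 (6 d.p.)
Step 3 — s = 1 - 0.780098 = 0.219902

0.219902


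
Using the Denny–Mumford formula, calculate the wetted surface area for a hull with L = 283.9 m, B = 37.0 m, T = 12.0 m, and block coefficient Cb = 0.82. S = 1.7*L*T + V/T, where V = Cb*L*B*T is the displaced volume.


Formula: S = 1.7*L*T + V/T with V = Cb*L*B*T, i.e. S = L * (1.7*T + Cb*B)
Step 1 — 1.7*T = 1.7 * 12.0 = 20.4 m
Step 2 — Cb*B = 0.82 * 37.0 = 30.34 m
Step 3 — 1.7*T + Cb*B = 20.4 + 30.34 = 50.74 m
Step 4 — S = 283.9 * 50.74 ≈ 14405 m^2 (5 s.f.)

14405 m^2


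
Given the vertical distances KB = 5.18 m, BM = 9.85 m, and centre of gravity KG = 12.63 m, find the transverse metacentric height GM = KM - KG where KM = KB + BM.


Formula: GM = KB + BM - KG
Step 1 — KM = KB + BM = 5.18 + 9.85 = 15.03 m
Step 2 — GM = KM - KG = 15.03 - 12.63 = 2.4 m

2.4 m


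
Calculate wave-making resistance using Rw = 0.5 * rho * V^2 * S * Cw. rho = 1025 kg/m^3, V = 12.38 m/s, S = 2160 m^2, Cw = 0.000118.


Formula: Rw = 0.5 * rho * V^2 * S * Cw
Step 1 — V^2 = 12.38^2 = 153.2644
Step 2 — 0.5 * rho * V^2 = 0.5 * 1025 * 153.2644 = 78548.005
Step 3 — Rw = 78548.005 * 2160 * 0.000118 ≈ 20020 N (5 s.f.)

20020 N


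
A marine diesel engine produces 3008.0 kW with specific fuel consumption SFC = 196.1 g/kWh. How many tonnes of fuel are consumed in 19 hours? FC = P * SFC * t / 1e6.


Formula: FC (tonnes) = P * SFC * t / 1,000,000
Step 1 — P * SFC * t = 3008.0 * 196.1 * 19 = 11207507.2 g
Step 2 — FC (tonnes) = 11207507.2 / 1,000,000 ≈ 11.208 tonnes (5 s.f.)

11.208 tonnes


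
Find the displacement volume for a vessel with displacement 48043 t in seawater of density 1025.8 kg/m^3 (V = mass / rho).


Formula: V = mass / rho
Step 1 — convert tonnes to kg: 48043 t * 1000 = 48043000 kg
Step 2 — V = 48043000 / 1025.8 ≈ 46835 m^3 (5 s.f.)

46835 m^3


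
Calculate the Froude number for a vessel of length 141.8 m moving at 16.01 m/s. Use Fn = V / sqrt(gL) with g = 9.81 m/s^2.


Formula: Fn = V / sqrt(g * L)
Step 1 — g * L = 9.81 * 141.8 = 1391.058
Step 2 — sqrt(g * L) = sqrt(1391.058) = 37.29689
Step 3 — Fn = 16.01 / 37.29689 ≈ 0.42926 (5 s.f.)

0.42926


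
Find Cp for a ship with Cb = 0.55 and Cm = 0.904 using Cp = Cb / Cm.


Formula: Cp = Cb / Cm
Substituting: Cp = 0.55 / 0.904
Result: Cp ≈ 0.60841 (5 s.f.)

0.60841


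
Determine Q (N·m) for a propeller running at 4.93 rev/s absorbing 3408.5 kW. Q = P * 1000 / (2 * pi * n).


Formula: Q = P_W / (2 * pi * n)
Step 1 — P_W = 3408.5 kW * 1000 = 3408500.0 W
Step 2 — 2 * pi * n = 2 * pi * 4.93 = 30.976104
Step 3 — Q = 3408500.0 / 30.976104 ≈ 110040 N·m (5 s.f.)

110040 N·m


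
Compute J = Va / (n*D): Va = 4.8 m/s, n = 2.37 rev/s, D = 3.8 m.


Formula: J = Va / (n * D)
Step 1 — n * D = 2.37 * 3.8 = 9.006
Step 2 — J = 4.8 / 9.006 ≈ 0.53298 (5 s.f.)

0.53298


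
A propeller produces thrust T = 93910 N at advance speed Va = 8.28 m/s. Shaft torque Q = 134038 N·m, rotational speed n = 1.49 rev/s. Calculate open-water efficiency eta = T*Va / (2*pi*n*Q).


Formula: eta = T * Va / (2 * pi * n * Q)
Step 1 — numerator = T * Va = 93910 * 8.28 = 777574.8
Step 2 — 2 * pi * n = 2 * pi * 1.49 = 9.361946
Step 3 — denominator = 9.361946 * 134038 = 1254856.52
Step 4 — eta = 777574.8 / 1254856.52 ≈ 0.61965 (5 s.f.)

0.61965


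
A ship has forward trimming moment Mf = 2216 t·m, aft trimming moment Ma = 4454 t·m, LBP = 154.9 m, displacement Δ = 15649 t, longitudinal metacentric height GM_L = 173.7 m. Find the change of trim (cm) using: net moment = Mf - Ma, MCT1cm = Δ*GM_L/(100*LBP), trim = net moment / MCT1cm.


Formula: net trimming moment = Mf - Ma; MCT1cm = Δ*GM_L/(100*LBP); trim = net moment / MCT1cm
Step 1 — net trimming moment = 2216 - 4454 = -2238 t·m
Step 2 — MCT1cm = 15649 * 173.7 / (100 * 154.9) = 175.483 t·m/cm
Step 3 — trim = -2238 / 175.483 ≈ -12.753 cm (5 s.f.)

-12.753 cm


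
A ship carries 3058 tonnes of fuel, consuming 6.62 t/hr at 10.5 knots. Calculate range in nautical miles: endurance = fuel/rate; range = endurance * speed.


Formula: endurance = fuel / rate; range = endurance * speed
Step 1 — endurance = 3058 / 6.62 = 461.9335 hours
Step 2 — range = 461.9335 * 10.5 ≈ 4850.3 nautical miles (5 s.f.)

4850.3 NM


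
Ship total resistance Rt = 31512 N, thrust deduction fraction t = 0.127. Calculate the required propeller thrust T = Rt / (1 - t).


Formula: T = Rt / (1 - t)
Step 1 — (1 - t) = 1 - 0.127 = 0.873
Step 2 — T = 31512 / 0.873 ≈ 36096 N (5 s.f.)

36096 N


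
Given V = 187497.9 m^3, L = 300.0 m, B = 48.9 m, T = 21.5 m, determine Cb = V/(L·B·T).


Formula: Cb = V / (L * B * T)
Step 1 — L * B * T = 300.0 * 48.9 * 21.5 = 315405.0 m^3
Step 2 — Cb = 187497.9 / 315405.0 ≈ 0.59447 (5 s.f.)

0.59447


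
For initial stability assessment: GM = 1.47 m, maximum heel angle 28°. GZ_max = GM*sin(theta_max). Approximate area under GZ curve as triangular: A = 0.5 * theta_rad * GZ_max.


Formula: GZ_max = GM * sin(theta); Area = 0.5 * theta_rad * GZ_max
Step 1 — GZ_max = 1.47 * sin(28°) = 1.47 * 0.469472 = 0.690124 m
Step 2 — theta_rad = 28 * pi/180 = 0.488692 rad
Step 3 — Area = 0.5 * 0.488692 * 0.690124 ≈ 0.16863 m·rad (5 s.f.)

0.16863 m·rad


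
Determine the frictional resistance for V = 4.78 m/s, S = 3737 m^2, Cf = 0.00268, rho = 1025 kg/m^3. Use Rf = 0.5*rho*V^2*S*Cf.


Formula: Rf = 0.5 * rho * V^2 * S * Cf
Step 1 — V^2 = 4.78^2 = 22.8484
Step 2 — 0.5 * rho * V^2 = 0.5 * 1025 * 22.8484 = 11709.805
Step 3 — Rf = 11709.805 * 3737 * 0.00268 ≈ 117280 N (5 s.f.)

117280 N


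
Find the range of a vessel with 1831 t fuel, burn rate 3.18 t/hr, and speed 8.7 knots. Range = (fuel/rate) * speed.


Formula: endurance = fuel / rate; range = endurance * speed
Step 1 — endurance = 1831 / 3.18 = 575.7862 hours
Step 2 — range = 575.7862 * 8.7 ≈ 5009.3 nautical miles (5 s.f.)

5009.3 NM


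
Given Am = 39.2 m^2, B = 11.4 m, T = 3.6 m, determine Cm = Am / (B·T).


Formula: Cm = Am / (B * T)
Step 1 — B * T = 11.4 * 3.6 = 41.04 m^2
Step 2 — Cm = 39.2 / 41.04 ≈ 0.95517 (5 s.f.)

0.95517


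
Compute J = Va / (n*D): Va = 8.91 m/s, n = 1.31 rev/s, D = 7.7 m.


Formula: J = Va / (n * D)
Step 1 — n * D = 1.31 * 7.7 = 10.087
Step 2 — J = 8.91 / 10.087 ≈ 0.88332 (5 s.f.)

0.88332


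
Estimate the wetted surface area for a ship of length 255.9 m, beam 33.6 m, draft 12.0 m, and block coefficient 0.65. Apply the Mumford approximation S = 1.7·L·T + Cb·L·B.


Formula: S = 1.7*L*T + V/T with V = Cb*L*B*T, i.e. S = L * (1.7*T + Cb*B)
Step 1 — 1.7*T = 1.7 * 12.0 = 20.4 m
Step 2 — Cb*B = 0.65 * 33.6 = 21.84 m
Step 3 — 1.7*T + Cb*B = 20.4 + 21.84 = 42.24 m
Step 4 — S = 255.9 * 42.24 ≈ 10809 m^2 (5 s.f.)

10809 m^2


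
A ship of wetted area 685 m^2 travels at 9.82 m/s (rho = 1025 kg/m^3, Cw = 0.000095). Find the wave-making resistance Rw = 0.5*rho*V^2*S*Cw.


Formula: Rw = 0.5 * rho * V^2 * S * Cw
Step 1 — V^2 = 9.82^2 = 96.4324
Step 2 — 0.5 * rho * V^2 = 0.5 * 1025 * 96.4324 = 49421.605
Step 3 — Rw = 49421.605 * 685 * 0.000095 ≈ 3216.1 N (5 s.f.)

3216.1 N


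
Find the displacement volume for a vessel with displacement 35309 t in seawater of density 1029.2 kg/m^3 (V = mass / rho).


Formula: V = mass / rho
Step 1 — convert tonnes to kg: 35309 t * 1000 = 35309000 kg
Step 2 — V = 35309000 / 1029.2 ≈ 34307 m^3 (5 s.f.)

34307 m^3


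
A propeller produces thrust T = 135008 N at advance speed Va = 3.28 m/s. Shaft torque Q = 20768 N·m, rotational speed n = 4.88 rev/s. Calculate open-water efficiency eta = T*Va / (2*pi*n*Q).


Formula: eta = T * Va / (2 * pi * n * Q)
Step 1 — numerator = T * Va = 135008 * 3.28 = 442826.24
Step 2 — 2 * pi * n = 2 * pi * 4.88 = 30.661944
Step 3 — denominator = 30.661944 * 20768 = 636787.25
Step 4 — eta = 442826.24 / 636787.25 ≈ 0.69541 (5 s.f.)

0.69541


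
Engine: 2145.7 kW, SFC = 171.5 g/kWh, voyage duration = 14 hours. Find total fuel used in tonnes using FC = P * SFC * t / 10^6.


Formula: FC (tonnes) = P * SFC * t / 1,000,000
Step 1 — P * SFC * t = 2145.7 * 171.5 * 14 = 5151825.7 g
Step 2 — FC (tonnes) = 5151825.7 / 1,000,000 ≈ 5.1518 tonnes (5 s.f.)

5.1518 tonnes
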